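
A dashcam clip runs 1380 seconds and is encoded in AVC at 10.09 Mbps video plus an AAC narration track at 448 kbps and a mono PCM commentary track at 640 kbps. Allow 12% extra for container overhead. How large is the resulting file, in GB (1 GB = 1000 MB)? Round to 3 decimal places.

Audio total: 448 + 640 = 1088 kbps = 1.088 Mbps.
Total bitrate: 10.09 + 1.088 = 11.178 Mbps.
Stream data: 11.178 Mbps × 1380 s = 15425.6 Mb.
With 12% container overhead: ×1.12.
17,277 Mb ÷ 8 = 2,160 MB → 2.160 GB.

2.160 GB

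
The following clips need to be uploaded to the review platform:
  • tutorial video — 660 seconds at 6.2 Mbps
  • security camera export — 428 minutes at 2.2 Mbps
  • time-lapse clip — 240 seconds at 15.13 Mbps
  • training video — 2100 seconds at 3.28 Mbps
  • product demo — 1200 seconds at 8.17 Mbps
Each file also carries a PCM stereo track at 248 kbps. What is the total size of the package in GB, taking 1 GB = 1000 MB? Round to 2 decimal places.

11.04 GB

Audio: 248 kbps = 0.248 Mbps.
tutorial video: 6.448 Mbps × 660 s = 4255.7 Mb
security camera export: 2.448 Mbps × 25680 s = 62864.6 Mb
time-lapse clip: 15.378 Mbps × 240 s = 3690.7 Mb
training video: 3.528 Mbps × 2100 s = 7408.8 Mb
product demo: 8.418 Mbps × 1200 s = 10101.6 Mb
Total: 88321.4 Mb = 11040.2 MB.
= 11.04 GB.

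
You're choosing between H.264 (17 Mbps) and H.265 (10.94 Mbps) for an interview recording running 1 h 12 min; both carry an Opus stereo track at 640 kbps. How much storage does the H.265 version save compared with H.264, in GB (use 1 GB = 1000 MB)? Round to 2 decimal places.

3.27 GB

1 h 12 min = 72 min = 4320 s
Audio: 640 kbps = 0.640 Mbps.
H.264: 17.640 Mbps × 4320 s = 76204.8 Mb = 9.526 GB.
H.265: 11.580 Mbps × 4320 s = 50025.6 Mb = 6.253 GB.
Saving: 9.526 − 6.253 = 3.272 GB.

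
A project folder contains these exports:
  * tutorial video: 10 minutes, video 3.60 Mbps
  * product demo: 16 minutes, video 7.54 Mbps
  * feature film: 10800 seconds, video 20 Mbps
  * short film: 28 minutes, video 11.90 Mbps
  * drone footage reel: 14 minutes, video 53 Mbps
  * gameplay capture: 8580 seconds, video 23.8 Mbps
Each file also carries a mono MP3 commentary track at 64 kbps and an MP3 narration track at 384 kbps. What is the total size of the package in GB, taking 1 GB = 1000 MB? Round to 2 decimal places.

63.08 GB

Audio total: 64 + 384 = 448 kbps = 0.448 Mbps.
tutorial video: 4.048 Mbps × 600 s = 2428.8 Mb
product demo: 7.988 Mbps × 960 s = 7668.5 Mb
feature film: 20.448 Mbps × 10800 s = 220838.4 Mb
short film: 12.348 Mbps × 1680 s = 20744.6 Mb
drone footage reel: 53.448 Mbps × 840 s = 44896.3 Mb
gameplay capture: 24.248 Mbps × 8580 s = 208047.8 Mb
Total: 504624.5 Mb = 63078.1 MB.
= 63.08 GB.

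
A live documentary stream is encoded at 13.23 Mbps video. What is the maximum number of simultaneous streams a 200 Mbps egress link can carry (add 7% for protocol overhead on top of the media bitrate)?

14

On the wire with 7% overhead: 14.156 Mbps.
200 Mbps = 200.0 Mbps; 200.0 / 14.156 = 14.13 → 14 viewers.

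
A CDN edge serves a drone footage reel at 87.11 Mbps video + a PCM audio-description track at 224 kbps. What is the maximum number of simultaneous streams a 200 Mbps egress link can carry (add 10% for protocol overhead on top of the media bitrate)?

Audio: 224 kbps = 0.224 Mbps.
Per-viewer media rate: 87.334 Mbps.
On the wire with 10% overhead: 96.067 Mbps.
200 Mbps = 200.0 Mbps; 200.0 / 96.067 = 2.08 → 2 viewers.

2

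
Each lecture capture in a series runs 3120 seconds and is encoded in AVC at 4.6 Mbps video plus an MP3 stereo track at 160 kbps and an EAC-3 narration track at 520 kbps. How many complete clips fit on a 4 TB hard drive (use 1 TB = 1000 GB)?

Audio total: 160 + 520 = 680 kbps = 0.680 Mbps.
Total bitrate: 5.280 Mbps.
Per item: 5.280 Mbps × 3120 s = 16,474 Mb = 2,059 MB.
Capacity: 4 TB = 32,000,000 Mb; 1942.50 items → 1942 complete.

1942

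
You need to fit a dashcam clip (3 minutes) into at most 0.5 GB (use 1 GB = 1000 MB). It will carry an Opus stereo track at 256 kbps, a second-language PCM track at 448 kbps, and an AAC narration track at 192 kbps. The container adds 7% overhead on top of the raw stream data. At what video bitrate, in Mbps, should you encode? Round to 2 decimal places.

Budget: 0.5 GB = 4000.0 Mb.
Stream payload after overhead: 4000.0 / 1.07 = 3738.3 Mb.
3 min = 180 s
Total bitrate budget: 3738.3 Mb / 180 s = 20.768 Mbps.
Audio total: 256 + 448 + 192 = 896 kbps = 0.896 Mbps.
Video: 20.768 − 0.896 = 19.872 Mbps.

19.87 Mbps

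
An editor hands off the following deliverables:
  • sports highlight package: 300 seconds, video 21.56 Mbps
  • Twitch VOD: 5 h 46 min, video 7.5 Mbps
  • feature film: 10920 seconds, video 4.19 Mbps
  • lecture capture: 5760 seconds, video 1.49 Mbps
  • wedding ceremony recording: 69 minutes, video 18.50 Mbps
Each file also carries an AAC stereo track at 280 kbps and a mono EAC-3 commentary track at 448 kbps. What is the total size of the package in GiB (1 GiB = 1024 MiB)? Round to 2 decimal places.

Audio total: 280 + 448 = 728 kbps = 0.728 Mbps.
sports highlight package: 22.288 Mbps × 300 s = 6686.4 Mb
Twitch VOD: 8.228 Mbps × 20760 s = 170813.3 Mb
feature film: 4.918 Mbps × 10920 s = 53704.6 Mb
lecture capture: 2.218 Mbps × 5760 s = 12775.7 Mb
wedding ceremony recording: 19.228 Mbps × 4140 s = 79603.9 Mb
Total: 323583.8 Mb = 40448.0 MB.
= 37.67 GiB.

37.67 GiB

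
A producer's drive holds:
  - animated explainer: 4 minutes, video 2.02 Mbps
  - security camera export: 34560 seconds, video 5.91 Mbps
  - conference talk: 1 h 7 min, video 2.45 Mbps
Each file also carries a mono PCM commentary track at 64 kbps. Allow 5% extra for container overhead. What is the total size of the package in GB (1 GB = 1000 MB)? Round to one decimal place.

Audio: 64 kbps = 0.064 Mbps.
animated explainer: 2.084 Mbps × 240 s × 1.05 = 525.2 Mb
security camera export: 5.974 Mbps × 34560 s × 1.05 = 216784.5 Mb
conference talk: 2.514 Mbps × 4020 s × 1.05 = 10611.6 Mb
Total: 227921.3 Mb = 28490.2 MB.
= 28.49 GB.

28.5 GB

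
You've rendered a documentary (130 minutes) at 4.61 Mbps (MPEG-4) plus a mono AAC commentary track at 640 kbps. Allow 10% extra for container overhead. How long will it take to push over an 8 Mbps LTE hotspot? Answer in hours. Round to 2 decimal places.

130 min = 7800 s
Audio: 640 kbps = 0.640 Mbps.
Total bitrate: 5.250 Mbps.
File: 5.250 Mbps × 7800 s = 40950.0 Mb.
With 10% container overhead: ×1.10. → 45045.0 Mb.
At 8 Mbps: 45045.0 / 8 = 5630.6 s ≈ 1.56 hours.

1.56 hours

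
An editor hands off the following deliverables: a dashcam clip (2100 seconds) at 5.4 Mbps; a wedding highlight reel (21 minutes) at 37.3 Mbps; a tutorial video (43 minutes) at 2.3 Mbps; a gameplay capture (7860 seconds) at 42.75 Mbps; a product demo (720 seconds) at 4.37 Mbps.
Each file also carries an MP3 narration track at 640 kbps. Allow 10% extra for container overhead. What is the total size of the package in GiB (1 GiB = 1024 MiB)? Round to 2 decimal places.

Audio: 640 kbps = 0.640 Mbps.
dashcam clip: 6.040 Mbps × 2100 s × 1.10 = 13952.4 Mb
wedding highlight reel: 37.940 Mbps × 1260 s × 1.10 = 52584.8 Mb
tutorial video: 2.940 Mbps × 2580 s × 1.10 = 8343.7 Mb
gameplay capture: 43.390 Mbps × 7860 s × 1.10 = 375149.9 Mb
product demo: 5.010 Mbps × 720 s × 1.10 = 3967.9 Mb
Total: 453998.8 Mb = 56749.9 MB.
= 52.85 GiB.

52.85 GiB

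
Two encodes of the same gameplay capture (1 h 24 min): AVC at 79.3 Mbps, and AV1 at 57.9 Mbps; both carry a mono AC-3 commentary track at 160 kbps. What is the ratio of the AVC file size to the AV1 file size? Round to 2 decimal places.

1.37

1 h 24 min = 84 min = 5040 s
Audio: 160 kbps = 0.160 Mbps.
AVC: 79.460 Mbps × 5040 s = 400478.4 Mb = 50.060 GB.
AV1: 58.060 Mbps × 5040 s = 292622.4 Mb = 36.578 GB.
Ratio: 50.060 / 36.578 = 1.369.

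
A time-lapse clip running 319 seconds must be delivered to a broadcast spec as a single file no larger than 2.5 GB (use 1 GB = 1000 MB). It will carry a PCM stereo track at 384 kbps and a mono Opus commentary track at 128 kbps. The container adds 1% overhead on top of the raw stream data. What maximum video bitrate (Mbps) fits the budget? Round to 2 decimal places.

61.56 Mbps

Budget: 2.5 GB = 20000.0 Mb.
Stream payload after overhead: 20000.0 / 1.01 = 19802.0 Mb.
Total bitrate budget: 19802.0 Mb / 319 s = 62.075 Mbps.
Audio total: 384 + 128 = 512 kbps = 0.512 Mbps.
Video: 62.075 − 0.512 = 61.563 Mbps.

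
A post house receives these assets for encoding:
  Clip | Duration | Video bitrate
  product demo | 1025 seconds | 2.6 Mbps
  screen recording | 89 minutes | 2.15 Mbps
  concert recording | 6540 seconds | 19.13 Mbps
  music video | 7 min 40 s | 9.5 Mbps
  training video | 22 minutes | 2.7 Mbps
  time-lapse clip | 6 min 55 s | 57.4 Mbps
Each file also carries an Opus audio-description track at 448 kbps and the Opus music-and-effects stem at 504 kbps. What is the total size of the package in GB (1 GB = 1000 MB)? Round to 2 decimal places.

Audio total: 448 + 504 = 952 kbps = 0.952 Mbps.
product demo: 3.552 Mbps × 1025 s = 3640.8 Mb
screen recording: 3.102 Mbps × 5340 s = 16564.7 Mb
concert recording: 20.082 Mbps × 6540 s = 131336.3 Mb
music video: 10.452 Mbps × 460 s = 4807.9 Mb
training video: 3.652 Mbps × 1320 s = 4820.6 Mb
time-lapse clip: 58.352 Mbps × 415 s = 24216.1 Mb
Total: 185386.4 Mb = 23173.3 MB.
= 23.17 GB.

23.17 GB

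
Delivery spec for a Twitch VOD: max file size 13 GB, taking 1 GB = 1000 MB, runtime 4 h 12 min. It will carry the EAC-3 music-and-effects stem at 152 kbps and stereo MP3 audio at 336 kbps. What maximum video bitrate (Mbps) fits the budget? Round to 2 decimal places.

Budget: 13 GB = 104000.0 Mb.
4 h 12 min = 252 min = 15120 s
Total bitrate budget: 104000.0 Mb / 15120 s = 6.878 Mbps.
Audio total: 152 + 336 = 488 kbps = 0.488 Mbps.
Video: 6.878 − 0.488 = 6.390 Mbps.

6.39 Mbps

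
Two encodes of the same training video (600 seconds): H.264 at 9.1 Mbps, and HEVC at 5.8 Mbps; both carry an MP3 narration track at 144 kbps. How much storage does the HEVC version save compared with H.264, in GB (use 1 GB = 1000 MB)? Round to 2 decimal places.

Audio: 144 kbps = 0.144 Mbps.
H.264: 9.244 Mbps × 600 s = 5546.4 Mb = 0.693 GB.
HEVC: 5.944 Mbps × 600 s = 3566.4 Mb = 0.446 GB.
Saving: 0.693 − 0.446 = 0.247 GB.

0.25 GB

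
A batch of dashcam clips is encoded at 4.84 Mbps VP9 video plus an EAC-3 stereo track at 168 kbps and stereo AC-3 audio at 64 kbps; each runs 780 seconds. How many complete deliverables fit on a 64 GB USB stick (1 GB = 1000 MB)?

129

Audio total: 168 + 64 = 232 kbps = 0.232 Mbps.
Total bitrate: 5.072 Mbps.
Per item: 5.072 Mbps × 780 s = 3,956 Mb = 494.5 MB.
Capacity: 64 GB = 512,000 Mb; 129.42 items → 129 complete.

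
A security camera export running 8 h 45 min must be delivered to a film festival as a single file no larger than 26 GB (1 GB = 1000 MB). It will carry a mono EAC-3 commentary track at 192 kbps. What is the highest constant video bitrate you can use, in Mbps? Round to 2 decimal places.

6.41 Mbps

Budget: 26 GB = 208000.0 Mb.
8 h 45 min = 525 min = 31500 s
Total bitrate budget: 208000.0 Mb / 31500 s = 6.603 Mbps.
Audio: 192 kbps = 0.192 Mbps.
Video: 6.603 − 0.192 = 6.411 Mbps.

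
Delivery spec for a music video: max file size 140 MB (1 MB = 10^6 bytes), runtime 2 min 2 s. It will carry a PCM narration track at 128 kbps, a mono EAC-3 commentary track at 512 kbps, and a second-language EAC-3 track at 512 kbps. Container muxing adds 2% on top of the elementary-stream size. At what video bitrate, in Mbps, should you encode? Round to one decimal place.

7.8 Mbps

Budget: 140 MB = 1120.0 Mb.
Stream payload after overhead: 1120.0 / 1.02 = 1098.0 Mb.
2 min 2 s = 122 s
Total bitrate budget: 1098.0 Mb / 122 s = 9.000 Mbps.
Audio total: 128 + 512 + 512 = 1152 kbps = 1.152 Mbps.
Video: 9.000 − 1.152 = 7.848 Mbps.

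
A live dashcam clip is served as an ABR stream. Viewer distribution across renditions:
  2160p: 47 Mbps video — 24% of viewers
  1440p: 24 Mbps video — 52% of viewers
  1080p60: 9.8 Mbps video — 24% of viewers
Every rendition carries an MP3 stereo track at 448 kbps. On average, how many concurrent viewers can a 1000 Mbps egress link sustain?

37

Audio: 448 kbps = 0.448 Mbps.
Average per-viewer bitrate: 0.24×47.448 + 0.52×24.448 + 0.24×10.248 = 26.560 Mbps.
1000 Mbps = 1,000 Mbps; 1,000 / 26.560 = 37.65 → 37.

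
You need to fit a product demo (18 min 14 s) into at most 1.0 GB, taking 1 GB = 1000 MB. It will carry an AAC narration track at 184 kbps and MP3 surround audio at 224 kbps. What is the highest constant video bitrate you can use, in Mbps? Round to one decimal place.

6.9 Mbps

Budget: 1.0 GB = 8000.0 Mb.
18 min 14 s = 1094 s
Total bitrate budget: 8000.0 Mb / 1094 s = 7.313 Mbps.
Audio total: 184 + 224 = 408 kbps = 0.408 Mbps.
Video: 7.313 − 0.408 = 6.905 Mbps.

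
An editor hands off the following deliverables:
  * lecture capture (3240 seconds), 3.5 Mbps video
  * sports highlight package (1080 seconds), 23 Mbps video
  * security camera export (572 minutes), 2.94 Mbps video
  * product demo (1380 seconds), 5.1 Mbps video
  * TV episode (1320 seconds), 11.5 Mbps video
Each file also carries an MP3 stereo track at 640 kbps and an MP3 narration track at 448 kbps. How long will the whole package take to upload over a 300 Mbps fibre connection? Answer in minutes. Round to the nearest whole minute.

Audio total: 640 + 448 = 1088 kbps = 1.088 Mbps.
lecture capture: 4.588 Mbps × 3240 s = 14865.1 Mb
sports highlight package: 24.088 Mbps × 1080 s = 26015.0 Mb
security camera export: 4.028 Mbps × 34320 s = 138241.0 Mb
product demo: 6.188 Mbps × 1380 s = 8539.4 Mb
TV episode: 12.588 Mbps × 1320 s = 16616.2 Mb
Total: 204276.7 Mb = 25534.6 MB.
At 300 Mbps: 204276.7 / 300 = 681 s ≈ 11.3 minutes.

11 minutes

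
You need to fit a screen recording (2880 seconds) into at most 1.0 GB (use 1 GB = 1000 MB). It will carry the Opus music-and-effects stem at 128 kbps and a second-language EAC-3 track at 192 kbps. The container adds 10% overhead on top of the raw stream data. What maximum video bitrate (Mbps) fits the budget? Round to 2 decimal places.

Budget: 1.0 GB = 8000.0 Mb.
Stream payload after overhead: 8000.0 / 1.10 = 7272.7 Mb.
Total bitrate budget: 7272.7 Mb / 2880 s = 2.525 Mbps.
Audio total: 128 + 192 = 320 kbps = 0.320 Mbps.
Video: 2.525 − 0.320 = 2.205 Mbps.

2.21 Mbps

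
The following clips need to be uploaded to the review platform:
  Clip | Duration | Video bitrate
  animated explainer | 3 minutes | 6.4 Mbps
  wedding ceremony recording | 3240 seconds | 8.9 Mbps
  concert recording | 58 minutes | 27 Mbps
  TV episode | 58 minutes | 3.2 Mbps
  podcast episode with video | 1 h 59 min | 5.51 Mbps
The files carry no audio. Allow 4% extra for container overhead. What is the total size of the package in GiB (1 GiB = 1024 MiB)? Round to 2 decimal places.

21.12 GiB

animated explainer: 6.400 Mbps × 180 s × 1.04 = 1198.1 Mb
wedding ceremony recording: 8.900 Mbps × 3240 s × 1.04 = 29989.4 Mb
concert recording: 27.000 Mbps × 3480 s × 1.04 = 97718.4 Mb
TV episode: 3.200 Mbps × 3480 s × 1.04 = 11581.4 Mb
podcast episode with video: 5.510 Mbps × 7140 s × 1.04 = 40915.1 Mb
Total: 181402.4 Mb = 22675.3 MB.
= 21.12 GiB.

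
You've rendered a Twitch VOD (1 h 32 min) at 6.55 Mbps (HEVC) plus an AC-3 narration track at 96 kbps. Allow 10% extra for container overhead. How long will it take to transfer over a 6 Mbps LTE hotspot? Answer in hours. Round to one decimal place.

1.9 hours

1 h 32 min = 92 min = 5520 s
Audio: 96 kbps = 0.096 Mbps.
Total bitrate: 6.646 Mbps.
File: 6.646 Mbps × 5520 s = 36685.9 Mb.
With 10% container overhead: ×1.10. → 40354.5 Mb.
At 6 Mbps: 40354.5 / 6 = 6725.8 s ≈ 1.87 hours.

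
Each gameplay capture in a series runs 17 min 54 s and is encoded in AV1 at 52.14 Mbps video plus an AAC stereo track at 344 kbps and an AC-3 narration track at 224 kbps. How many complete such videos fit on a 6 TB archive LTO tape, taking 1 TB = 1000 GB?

847

17 min 54 s = 1074 s
Audio total: 344 + 224 = 568 kbps = 0.568 Mbps.
Total bitrate: 52.708 Mbps.
Per item: 52.708 Mbps × 1074 s = 56,608 Mb = 7,076 MB.
Capacity: 6 TB = 48,000,000 Mb; 847.93 items → 847 complete.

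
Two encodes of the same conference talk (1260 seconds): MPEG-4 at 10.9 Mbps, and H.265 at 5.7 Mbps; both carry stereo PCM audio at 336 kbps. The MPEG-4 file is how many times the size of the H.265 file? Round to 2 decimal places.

1.86

Audio: 336 kbps = 0.336 Mbps.
MPEG-4: 11.236 Mbps × 1260 s = 14157.4 Mb = 1.648 GiB.
H.265: 6.036 Mbps × 1260 s = 7605.4 Mb = 0.885 GiB.
Ratio: 1.648 / 0.885 = 1.861.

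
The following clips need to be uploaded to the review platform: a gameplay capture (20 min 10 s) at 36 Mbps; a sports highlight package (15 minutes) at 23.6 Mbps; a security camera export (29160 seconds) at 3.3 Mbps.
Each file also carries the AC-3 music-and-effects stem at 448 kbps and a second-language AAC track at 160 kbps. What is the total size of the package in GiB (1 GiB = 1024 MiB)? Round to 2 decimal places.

Audio total: 448 + 160 = 608 kbps = 0.608 Mbps.
gameplay capture: 36.608 Mbps × 1210 s = 44295.7 Mb
sports highlight package: 24.208 Mbps × 900 s = 21787.2 Mb
security camera export: 3.908 Mbps × 29160 s = 113957.3 Mb
Total: 180040.2 Mb = 22505.0 MB.
= 20.96 GiB.

20.96 GiB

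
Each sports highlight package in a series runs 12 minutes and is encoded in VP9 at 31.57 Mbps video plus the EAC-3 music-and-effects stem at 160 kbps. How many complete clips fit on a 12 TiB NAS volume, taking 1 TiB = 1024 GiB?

12 min = 720 s
Audio: 160 kbps = 0.160 Mbps.
Total bitrate: 31.730 Mbps.
Per item: 31.730 Mbps × 720 s = 22,846 Mb = 2,856 MB.
Capacity: 12 TiB = 105,553,116 Mb; 4620.28 items → 4620 complete.

4620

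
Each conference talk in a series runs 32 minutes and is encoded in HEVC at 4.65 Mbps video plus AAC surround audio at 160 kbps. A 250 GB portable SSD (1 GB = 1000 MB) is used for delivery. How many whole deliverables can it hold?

216

32 min = 1920 s
Audio: 160 kbps = 0.160 Mbps.
Total bitrate: 4.810 Mbps.
Per item: 4.810 Mbps × 1920 s = 9,235 Mb = 1,154 MB.
Capacity: 250 GB = 2,000,000 Mb; 216.56 items → 216 complete.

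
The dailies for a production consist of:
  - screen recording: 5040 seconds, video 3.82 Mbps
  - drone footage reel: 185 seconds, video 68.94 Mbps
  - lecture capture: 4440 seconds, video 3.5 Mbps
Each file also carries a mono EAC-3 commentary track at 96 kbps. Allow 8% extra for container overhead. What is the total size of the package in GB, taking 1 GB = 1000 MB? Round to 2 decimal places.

Audio: 96 kbps = 0.096 Mbps.
screen recording: 3.916 Mbps × 5040 s × 1.08 = 21315.6 Mb
drone footage reel: 69.036 Mbps × 185 s × 1.08 = 13793.4 Mb
lecture capture: 3.596 Mbps × 4440 s × 1.08 = 17243.5 Mb
Total: 52352.5 Mb = 6544.1 MB.
= 6.544 GB.

6.54 GB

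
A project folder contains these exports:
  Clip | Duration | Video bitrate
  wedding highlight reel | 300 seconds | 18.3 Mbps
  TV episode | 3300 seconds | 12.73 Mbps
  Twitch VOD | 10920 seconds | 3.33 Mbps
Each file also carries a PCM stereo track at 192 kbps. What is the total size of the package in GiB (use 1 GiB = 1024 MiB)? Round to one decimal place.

10.1 GiB

Audio: 192 kbps = 0.192 Mbps.
wedding highlight reel: 18.492 Mbps × 300 s = 5547.6 Mb
TV episode: 12.922 Mbps × 3300 s = 42642.6 Mb
Twitch VOD: 3.522 Mbps × 10920 s = 38460.2 Mb
Total: 86650.4 Mb = 10831.3 MB.
= 10.09 GiB.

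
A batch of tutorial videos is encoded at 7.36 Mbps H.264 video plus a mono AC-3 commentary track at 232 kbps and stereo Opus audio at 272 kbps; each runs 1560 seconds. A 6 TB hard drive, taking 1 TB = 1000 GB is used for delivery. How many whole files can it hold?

3912

Audio total: 232 + 272 = 504 kbps = 0.504 Mbps.
Total bitrate: 7.864 Mbps.
Per item: 7.864 Mbps × 1560 s = 12,268 Mb = 1,533 MB.
Capacity: 6 TB = 48,000,000 Mb; 3912.67 items → 3912 complete.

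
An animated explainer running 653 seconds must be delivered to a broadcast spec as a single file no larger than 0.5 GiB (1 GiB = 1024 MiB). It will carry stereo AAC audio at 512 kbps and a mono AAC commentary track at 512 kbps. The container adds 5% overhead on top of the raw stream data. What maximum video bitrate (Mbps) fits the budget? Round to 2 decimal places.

5.24 Mbps

Budget: 0.5 GiB = 4295.0 Mb.
Stream payload after overhead: 4295.0 / 1.05 = 4090.4 Mb.
Total bitrate budget: 4090.4 Mb / 653 s = 6.264 Mbps.
Audio total: 512 + 512 = 1024 kbps = 1.024 Mbps.
Video: 6.264 − 1.024 = 5.240 Mbps.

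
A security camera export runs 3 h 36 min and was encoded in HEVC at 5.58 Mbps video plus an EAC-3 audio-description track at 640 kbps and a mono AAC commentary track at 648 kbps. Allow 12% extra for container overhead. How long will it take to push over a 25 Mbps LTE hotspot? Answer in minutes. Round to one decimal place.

3 h 36 min = 216 min = 12960 s
Audio total: 640 + 648 = 1288 kbps = 1.288 Mbps.
Total bitrate: 6.868 Mbps.
File: 6.868 Mbps × 12960 s = 89009.3 Mb.
With 12% container overhead: ×1.12. → 99690.4 Mb.
At 25 Mbps: 99690.4 / 25 = 3987.6 s ≈ 66.5 minutes.

66.5 minutes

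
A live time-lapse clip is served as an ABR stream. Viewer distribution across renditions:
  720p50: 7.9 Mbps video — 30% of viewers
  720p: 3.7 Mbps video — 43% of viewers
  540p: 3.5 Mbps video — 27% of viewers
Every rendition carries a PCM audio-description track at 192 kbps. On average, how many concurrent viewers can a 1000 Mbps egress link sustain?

196

Audio: 192 kbps = 0.192 Mbps.
Average per-viewer bitrate: 0.30×8.092 + 0.43×3.892 + 0.27×3.692 = 5.098 Mbps.
1000 Mbps = 1,000 Mbps; 1,000 / 5.098 = 196.16 → 196.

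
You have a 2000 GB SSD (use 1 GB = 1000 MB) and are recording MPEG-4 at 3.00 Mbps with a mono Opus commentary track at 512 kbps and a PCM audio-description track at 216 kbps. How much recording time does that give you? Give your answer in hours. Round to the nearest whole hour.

1192 hours

Audio total: 512 + 216 = 728 kbps = 0.728 Mbps.
Total bitrate: 3.00 + 0.728 = 3.728 Mbps.
Capacity: 2000 GB = 16,000,000 Mb.
Recording time: 16,000,000 / 3.728 = 4,291,845 s ≈ 1,192 hours.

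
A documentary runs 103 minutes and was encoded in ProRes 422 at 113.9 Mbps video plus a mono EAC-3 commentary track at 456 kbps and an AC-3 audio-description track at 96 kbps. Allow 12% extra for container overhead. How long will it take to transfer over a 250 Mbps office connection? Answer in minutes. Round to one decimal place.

103 min = 6180 s
Audio total: 456 + 96 = 552 kbps = 0.552 Mbps.
Total bitrate: 114.452 Mbps.
File: 114.452 Mbps × 6180 s = 707313.4 Mb.
With 12% container overhead: ×1.12. → 792191.0 Mb.
At 250 Mbps: 792191.0 / 250 = 3168.8 s ≈ 52.8 minutes.

52.8 minutes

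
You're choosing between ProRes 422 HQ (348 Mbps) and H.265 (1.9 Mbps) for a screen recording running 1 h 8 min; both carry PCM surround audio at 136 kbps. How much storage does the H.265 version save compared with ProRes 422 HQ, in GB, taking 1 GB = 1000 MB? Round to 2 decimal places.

176.51 GB

1 h 8 min = 68 min = 4080 s
Audio: 136 kbps = 0.136 Mbps.
ProRes 422 HQ: 348.136 Mbps × 4080 s = 1420394.9 Mb = 177.549 GB.
H.265: 2.036 Mbps × 4080 s = 8306.9 Mb = 1.038 GB.
Saving: 177.549 − 1.038 = 176.511 GB.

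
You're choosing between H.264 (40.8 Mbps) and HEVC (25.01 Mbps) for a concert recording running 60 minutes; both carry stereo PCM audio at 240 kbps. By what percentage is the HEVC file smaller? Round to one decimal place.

38.5%

60 min = 3600 s
Audio: 240 kbps = 0.240 Mbps.
H.264: 41.040 Mbps × 3600 s = 147744.0 Mb = 18.468 GB.
HEVC: 25.250 Mbps × 3600 s = 90900.0 Mb = 11.363 GB.
Reduction: (1 − 11.363/18.468) × 100 = 38.47%.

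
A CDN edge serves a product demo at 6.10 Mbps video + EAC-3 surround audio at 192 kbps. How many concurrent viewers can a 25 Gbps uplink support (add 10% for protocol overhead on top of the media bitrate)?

Audio: 192 kbps = 0.192 Mbps.
Per-viewer media rate: 6.292 Mbps.
On the wire with 10% overhead: 6.921 Mbps.
25 Gbps = 25,000 Mbps; 25,000 / 6.921 = 3612.09 → 3612 viewers.

3612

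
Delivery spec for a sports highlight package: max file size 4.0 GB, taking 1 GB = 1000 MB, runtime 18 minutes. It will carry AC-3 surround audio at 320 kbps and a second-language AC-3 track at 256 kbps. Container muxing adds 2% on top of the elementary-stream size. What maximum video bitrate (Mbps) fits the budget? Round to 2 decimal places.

Budget: 4.0 GB = 32000.0 Mb.
Stream payload after overhead: 32000.0 / 1.02 = 31372.5 Mb.
18 min = 1080 s
Total bitrate budget: 31372.5 Mb / 1080 s = 29.049 Mbps.
Audio total: 320 + 256 = 576 kbps = 0.576 Mbps.
Video: 29.049 − 0.576 = 28.473 Mbps.

28.47 Mbps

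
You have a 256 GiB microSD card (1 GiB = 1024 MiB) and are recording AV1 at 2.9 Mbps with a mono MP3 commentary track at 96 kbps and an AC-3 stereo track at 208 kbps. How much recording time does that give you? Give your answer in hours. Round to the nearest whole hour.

Audio total: 96 + 208 = 304 kbps = 0.304 Mbps.
Total bitrate: 2.9 + 0.304 = 3.204 Mbps.
Capacity: 256 GiB = 2,199,023 Mb.
Recording time: 2,199,023 / 3.204 = 686,337 s ≈ 191 hours.

191 hours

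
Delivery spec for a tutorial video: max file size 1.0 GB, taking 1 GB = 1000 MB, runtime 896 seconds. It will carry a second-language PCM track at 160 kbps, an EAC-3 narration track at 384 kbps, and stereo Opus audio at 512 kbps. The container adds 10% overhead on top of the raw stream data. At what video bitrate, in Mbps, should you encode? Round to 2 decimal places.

7.06 Mbps

Budget: 1.0 GB = 8000.0 Mb.
Stream payload after overhead: 8000.0 / 1.10 = 7272.7 Mb.
Total bitrate budget: 7272.7 Mb / 896 s = 8.117 Mbps.
Audio total: 160 + 384 + 512 = 1056 kbps = 1.056 Mbps.
Video: 8.117 − 1.056 = 7.061 Mbps.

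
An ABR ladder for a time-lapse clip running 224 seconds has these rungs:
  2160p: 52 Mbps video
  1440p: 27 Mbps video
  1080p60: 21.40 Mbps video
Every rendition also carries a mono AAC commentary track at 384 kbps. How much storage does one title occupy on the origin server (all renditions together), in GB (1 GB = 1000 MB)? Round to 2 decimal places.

2.84 GB

Audio: 384 kbps = 0.384 Mbps.
Sum of rendition bitrates: (52+0.384) + (27+0.384) + (21.40+0.384) = 101.552 Mbps.
× 224 s = 22,748 Mb = 2,843 MB = 2.843 GB.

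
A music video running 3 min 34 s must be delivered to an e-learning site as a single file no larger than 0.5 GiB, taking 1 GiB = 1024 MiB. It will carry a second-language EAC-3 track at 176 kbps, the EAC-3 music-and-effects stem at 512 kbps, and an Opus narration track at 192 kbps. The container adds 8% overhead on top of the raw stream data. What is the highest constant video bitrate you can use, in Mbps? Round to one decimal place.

Budget: 0.5 GiB = 4295.0 Mb.
Stream payload after overhead: 4295.0 / 1.08 = 3976.8 Mb.
3 min 34 s = 214 s
Total bitrate budget: 3976.8 Mb / 214 s = 18.583 Mbps.
Audio total: 176 + 512 + 192 = 880 kbps = 0.880 Mbps.
Video: 18.583 − 0.880 = 17.703 Mbps.

17.7 Mbps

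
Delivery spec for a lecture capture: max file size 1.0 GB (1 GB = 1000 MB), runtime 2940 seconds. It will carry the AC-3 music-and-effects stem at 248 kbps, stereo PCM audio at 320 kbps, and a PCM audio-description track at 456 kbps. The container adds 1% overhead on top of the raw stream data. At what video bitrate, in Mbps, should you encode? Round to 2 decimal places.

Budget: 1.0 GB = 8000.0 Mb.
Stream payload after overhead: 8000.0 / 1.01 = 7920.8 Mb.
Total bitrate budget: 7920.8 Mb / 2940 s = 2.694 Mbps.
Audio total: 248 + 320 + 456 = 1024 kbps = 1.024 Mbps.
Video: 2.694 − 1.024 = 1.670 Mbps.

1.67 Mbps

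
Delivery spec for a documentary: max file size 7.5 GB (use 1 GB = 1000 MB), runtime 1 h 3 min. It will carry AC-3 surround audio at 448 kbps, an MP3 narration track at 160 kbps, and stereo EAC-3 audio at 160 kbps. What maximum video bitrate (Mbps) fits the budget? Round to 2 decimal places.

15.11 Mbps

Budget: 7.5 GB = 60000.0 Mb.
1 h 3 min = 63 min = 3780 s
Total bitrate budget: 60000.0 Mb / 3780 s = 15.873 Mbps.
Audio total: 448 + 160 + 160 = 768 kbps = 0.768 Mbps.
Video: 15.873 − 0.768 = 15.105 Mbps.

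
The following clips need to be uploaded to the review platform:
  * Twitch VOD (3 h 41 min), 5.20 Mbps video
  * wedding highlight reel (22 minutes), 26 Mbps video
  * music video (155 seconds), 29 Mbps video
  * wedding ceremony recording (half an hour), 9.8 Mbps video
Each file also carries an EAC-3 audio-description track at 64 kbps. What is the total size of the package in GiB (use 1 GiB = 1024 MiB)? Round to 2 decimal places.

14.72 GiB

Audio: 64 kbps = 0.064 Mbps.
Twitch VOD: 5.264 Mbps × 13260 s = 69800.6 Mb
wedding highlight reel: 26.064 Mbps × 1320 s = 34404.5 Mb
music video: 29.064 Mbps × 155 s = 4504.9 Mb
wedding ceremony recording: 9.864 Mbps × 1800 s = 17755.2 Mb
Total: 126465.2 Mb = 15808.2 MB.
= 14.72 GiB.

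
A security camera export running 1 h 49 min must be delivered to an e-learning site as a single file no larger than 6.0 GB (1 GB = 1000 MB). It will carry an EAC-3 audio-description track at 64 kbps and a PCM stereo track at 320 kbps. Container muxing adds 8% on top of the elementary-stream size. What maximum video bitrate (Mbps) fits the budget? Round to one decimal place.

6.4 Mbps

Budget: 6.0 GB = 48000.0 Mb.
Stream payload after overhead: 48000.0 / 1.08 = 44444.4 Mb.
1 h 49 min = 109 min = 6540 s
Total bitrate budget: 44444.4 Mb / 6540 s = 6.796 Mbps.
Audio total: 64 + 320 = 384 kbps = 0.384 Mbps.
Video: 6.796 − 0.384 = 6.412 Mbps.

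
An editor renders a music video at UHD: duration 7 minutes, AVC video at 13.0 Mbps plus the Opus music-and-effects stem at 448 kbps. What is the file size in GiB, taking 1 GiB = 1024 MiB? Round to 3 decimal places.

7 min = 420 s
Audio: 448 kbps = 0.448 Mbps.
Total bitrate: 13.0 + 0.448 = 13.448 Mbps.
Stream data: 13.448 Mbps × 420 s = 5648.2 Mb.
5,648 Mb = 706,020,000 bytes ÷ 1,073,741,824 = 0.6575 GiB.

0.658 GiB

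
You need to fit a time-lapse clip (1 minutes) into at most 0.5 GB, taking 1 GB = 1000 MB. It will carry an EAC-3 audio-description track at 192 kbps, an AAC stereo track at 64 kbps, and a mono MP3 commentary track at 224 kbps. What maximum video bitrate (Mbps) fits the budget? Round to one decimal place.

Budget: 0.5 GB = 4000.0 Mb.
Total bitrate budget: 4000.0 Mb / 60 s = 66.667 Mbps.
Audio total: 192 + 64 + 224 = 480 kbps = 0.480 Mbps.
Video: 66.667 − 0.480 = 66.187 Mbps.

66.2 Mbps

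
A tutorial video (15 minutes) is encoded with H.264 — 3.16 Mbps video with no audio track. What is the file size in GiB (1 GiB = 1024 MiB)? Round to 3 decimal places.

0.331 GiB

15 min = 900 s
Total bitrate: 3.16 Mbps.
Stream data: 3.160 Mbps × 900 s = 2844.0 Mb.
2,844 Mb = 355,500,000 bytes ÷ 1,073,741,824 = 0.3311 GiB.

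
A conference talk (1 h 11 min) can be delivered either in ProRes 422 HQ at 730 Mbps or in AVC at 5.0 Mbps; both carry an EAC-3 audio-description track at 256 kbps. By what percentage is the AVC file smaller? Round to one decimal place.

99.3%

1 h 11 min = 71 min = 4260 s
Audio: 256 kbps = 0.256 Mbps.
ProRes 422 HQ: 730.256 Mbps × 4260 s = 3110890.6 Mb = 362.155 GiB.
AVC: 5.256 Mbps × 4260 s = 22390.6 Mb = 2.607 GiB.
Reduction: (1 − 2.607/362.155) × 100 = 99.28%.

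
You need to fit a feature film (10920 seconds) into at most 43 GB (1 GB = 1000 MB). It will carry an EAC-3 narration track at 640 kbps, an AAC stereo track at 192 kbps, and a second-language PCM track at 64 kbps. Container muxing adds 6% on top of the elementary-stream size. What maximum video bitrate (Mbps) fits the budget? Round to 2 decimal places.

Budget: 43 GB = 344000.0 Mb.
Stream payload after overhead: 344000.0 / 1.06 = 324528.3 Mb.
Total bitrate budget: 324528.3 Mb / 10920 s = 29.719 Mbps.
Audio total: 640 + 192 + 64 = 896 kbps = 0.896 Mbps.
Video: 29.719 − 0.896 = 28.823 Mbps.

28.82 Mbps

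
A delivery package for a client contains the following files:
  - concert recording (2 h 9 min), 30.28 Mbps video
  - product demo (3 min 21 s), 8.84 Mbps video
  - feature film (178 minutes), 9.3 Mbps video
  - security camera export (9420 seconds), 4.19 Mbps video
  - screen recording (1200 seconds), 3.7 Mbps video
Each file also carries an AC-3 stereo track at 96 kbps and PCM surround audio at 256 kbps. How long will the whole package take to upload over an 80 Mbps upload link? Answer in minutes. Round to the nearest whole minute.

Audio total: 96 + 256 = 352 kbps = 0.352 Mbps.
concert recording: 30.632 Mbps × 7740 s = 237091.7 Mb
product demo: 9.192 Mbps × 201 s = 1847.6 Mb
feature film: 9.652 Mbps × 10680 s = 103083.4 Mb
security camera export: 4.542 Mbps × 9420 s = 42785.6 Mb
screen recording: 4.052 Mbps × 1200 s = 4862.4 Mb
Total: 389670.7 Mb = 48708.8 MB.
At 80 Mbps: 389670.7 / 80 = 4871 s ≈ 81.2 minutes.

81 minutes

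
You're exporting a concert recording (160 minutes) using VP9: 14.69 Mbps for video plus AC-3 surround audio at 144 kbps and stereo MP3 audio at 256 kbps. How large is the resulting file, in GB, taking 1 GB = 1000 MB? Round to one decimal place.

160 min = 9600 s
Audio total: 144 + 256 = 400 kbps = 0.400 Mbps.
Total bitrate: 14.69 + 0.400 = 15.090 Mbps.
Stream data: 15.090 Mbps × 9600 s = 144864.0 Mb.
144,864 Mb ÷ 8 = 18,108 MB → 18.11 GB.

18.1 GB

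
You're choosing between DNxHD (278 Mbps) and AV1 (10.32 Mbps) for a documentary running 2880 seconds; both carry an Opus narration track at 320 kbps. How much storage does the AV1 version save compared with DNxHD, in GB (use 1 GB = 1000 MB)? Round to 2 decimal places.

Audio: 320 kbps = 0.320 Mbps.
DNxHD: 278.320 Mbps × 2880 s = 801561.6 Mb = 100.195 GB.
AV1: 10.640 Mbps × 2880 s = 30643.2 Mb = 3.830 GB.
Saving: 100.195 − 3.830 = 96.365 GB.

96.36 GB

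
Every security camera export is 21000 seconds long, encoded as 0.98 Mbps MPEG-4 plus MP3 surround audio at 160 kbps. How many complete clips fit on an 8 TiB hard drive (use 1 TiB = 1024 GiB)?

2939

Audio: 160 kbps = 0.160 Mbps.
Total bitrate: 1.140 Mbps.
Per item: 1.140 Mbps × 21000 s = 23,940 Mb = 2,992 MB.
Capacity: 8 TiB = 70,368,744 Mb; 2939.38 items → 2939 complete.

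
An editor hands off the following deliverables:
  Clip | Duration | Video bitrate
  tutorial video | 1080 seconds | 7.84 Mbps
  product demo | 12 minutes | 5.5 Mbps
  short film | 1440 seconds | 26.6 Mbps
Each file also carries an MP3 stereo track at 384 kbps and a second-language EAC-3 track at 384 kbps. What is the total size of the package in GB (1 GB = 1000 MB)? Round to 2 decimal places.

Audio total: 384 + 384 = 768 kbps = 0.768 Mbps.
tutorial video: 8.608 Mbps × 1080 s = 9296.6 Mb
product demo: 6.268 Mbps × 720 s = 4513.0 Mb
short film: 27.368 Mbps × 1440 s = 39409.9 Mb
Total: 53219.5 Mb = 6652.4 MB.
= 6.652 GB.

6.65 GB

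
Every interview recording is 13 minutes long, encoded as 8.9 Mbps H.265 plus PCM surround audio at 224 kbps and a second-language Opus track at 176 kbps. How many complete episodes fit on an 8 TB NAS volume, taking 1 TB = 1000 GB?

8822

13 min = 780 s
Audio total: 224 + 176 = 400 kbps = 0.400 Mbps.
Total bitrate: 9.300 Mbps.
Per item: 9.300 Mbps × 780 s = 7,254 Mb = 906.8 MB.
Capacity: 8 TB = 64,000,000 Mb; 8822.72 items → 8822 complete.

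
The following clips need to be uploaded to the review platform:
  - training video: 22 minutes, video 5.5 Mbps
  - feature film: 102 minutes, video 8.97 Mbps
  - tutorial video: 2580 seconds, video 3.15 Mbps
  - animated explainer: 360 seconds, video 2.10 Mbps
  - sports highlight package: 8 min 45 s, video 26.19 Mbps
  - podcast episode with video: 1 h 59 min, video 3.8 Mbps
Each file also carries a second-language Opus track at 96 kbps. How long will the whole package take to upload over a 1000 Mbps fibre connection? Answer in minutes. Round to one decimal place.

1.9 minutes

Audio: 96 kbps = 0.096 Mbps.
training video: 5.596 Mbps × 1320 s = 7386.7 Mb
feature film: 9.066 Mbps × 6120 s = 55483.9 Mb
tutorial video: 3.246 Mbps × 2580 s = 8374.7 Mb
animated explainer: 2.196 Mbps × 360 s = 790.6 Mb
sports highlight package: 26.286 Mbps × 525 s = 13800.1 Mb
podcast episode with video: 3.896 Mbps × 7140 s = 27817.4 Mb
Total: 113653.5 Mb = 14206.7 MB.
At 1000 Mbps: 113653.5 / 1000 = 114 s ≈ 1.89 minutes.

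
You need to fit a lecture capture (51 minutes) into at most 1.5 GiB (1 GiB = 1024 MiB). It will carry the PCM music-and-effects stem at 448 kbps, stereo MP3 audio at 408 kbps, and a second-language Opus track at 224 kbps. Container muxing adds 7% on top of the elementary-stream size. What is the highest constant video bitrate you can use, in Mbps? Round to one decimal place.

2.9 Mbps

Budget: 1.5 GiB = 12884.9 Mb.
Stream payload after overhead: 12884.9 / 1.07 = 12042.0 Mb.
51 min = 3060 s
Total bitrate budget: 12042.0 Mb / 3060 s = 3.935 Mbps.
Audio total: 448 + 408 + 224 = 1080 kbps = 1.080 Mbps.
Video: 3.935 − 1.080 = 2.855 Mbps.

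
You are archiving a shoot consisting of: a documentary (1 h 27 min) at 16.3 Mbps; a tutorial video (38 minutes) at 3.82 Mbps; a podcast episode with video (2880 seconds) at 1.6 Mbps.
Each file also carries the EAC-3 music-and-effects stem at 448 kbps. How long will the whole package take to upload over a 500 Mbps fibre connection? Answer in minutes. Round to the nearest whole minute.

3 minutes

Audio: 448 kbps = 0.448 Mbps.
documentary: 16.748 Mbps × 5220 s = 87424.6 Mb
tutorial video: 4.268 Mbps × 2280 s = 9731.0 Mb
podcast episode with video: 2.048 Mbps × 2880 s = 5898.2 Mb
Total: 103053.8 Mb = 12881.7 MB.
At 500 Mbps: 103053.8 / 500 = 206 s ≈ 3.44 minutes.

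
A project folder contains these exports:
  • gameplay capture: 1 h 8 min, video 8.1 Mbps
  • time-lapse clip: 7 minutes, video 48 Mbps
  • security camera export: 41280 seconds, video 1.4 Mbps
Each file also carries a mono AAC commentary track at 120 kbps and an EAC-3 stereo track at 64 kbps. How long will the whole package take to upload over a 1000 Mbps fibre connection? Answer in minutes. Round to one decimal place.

Audio total: 120 + 64 = 184 kbps = 0.184 Mbps.
gameplay capture: 8.284 Mbps × 4080 s = 33798.7 Mb
time-lapse clip: 48.184 Mbps × 420 s = 20237.3 Mb
security camera export: 1.584 Mbps × 41280 s = 65387.5 Mb
Total: 119423.5 Mb = 14927.9 MB.
At 1000 Mbps: 119423.5 / 1000 = 119 s ≈ 1.99 minutes.

2.0 minutes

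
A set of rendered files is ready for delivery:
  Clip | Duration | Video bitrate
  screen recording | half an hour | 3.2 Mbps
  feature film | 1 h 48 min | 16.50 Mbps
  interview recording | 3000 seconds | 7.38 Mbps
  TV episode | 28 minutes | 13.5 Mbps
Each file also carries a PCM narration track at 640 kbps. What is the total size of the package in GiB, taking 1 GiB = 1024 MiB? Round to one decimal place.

19.3 GiB

Audio: 640 kbps = 0.640 Mbps.
screen recording: 3.840 Mbps × 1800 s = 6912.0 Mb
feature film: 17.140 Mbps × 6480 s = 111067.2 Mb
interview recording: 8.020 Mbps × 3000 s = 24060.0 Mb
TV episode: 14.140 Mbps × 1680 s = 23755.2 Mb
Total: 165794.4 Mb = 20724.3 MB.
= 19.30 GiB.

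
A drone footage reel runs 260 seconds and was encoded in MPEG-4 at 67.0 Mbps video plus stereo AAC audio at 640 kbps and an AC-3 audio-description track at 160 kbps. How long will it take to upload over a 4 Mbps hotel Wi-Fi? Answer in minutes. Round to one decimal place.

Audio total: 640 + 160 = 800 kbps = 0.800 Mbps.
Total bitrate: 67.800 Mbps.
File: 67.800 Mbps × 260 s = 17628.0 Mb.
At 4 Mbps: 17628.0 / 4 = 4407.0 s ≈ 73.5 minutes.

73.5 minutes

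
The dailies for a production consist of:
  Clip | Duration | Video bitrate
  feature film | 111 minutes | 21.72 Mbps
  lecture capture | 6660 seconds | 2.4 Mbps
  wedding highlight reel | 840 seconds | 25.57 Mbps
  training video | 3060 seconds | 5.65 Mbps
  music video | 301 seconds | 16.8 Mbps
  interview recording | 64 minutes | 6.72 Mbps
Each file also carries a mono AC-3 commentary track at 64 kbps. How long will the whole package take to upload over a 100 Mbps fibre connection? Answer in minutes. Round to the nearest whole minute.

39 minutes

Audio: 64 kbps = 0.064 Mbps.
feature film: 21.784 Mbps × 6660 s = 145081.4 Mb
lecture capture: 2.464 Mbps × 6660 s = 16410.2 Mb
wedding highlight reel: 25.634 Mbps × 840 s = 21532.6 Mb
training video: 5.714 Mbps × 3060 s = 17484.8 Mb
music video: 16.864 Mbps × 301 s = 5076.1 Mb
interview recording: 6.784 Mbps × 3840 s = 26050.6 Mb
Total: 231635.7 Mb = 28954.5 MB.
At 100 Mbps: 231635.7 / 100 = 2316 s ≈ 38.6 minutes.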